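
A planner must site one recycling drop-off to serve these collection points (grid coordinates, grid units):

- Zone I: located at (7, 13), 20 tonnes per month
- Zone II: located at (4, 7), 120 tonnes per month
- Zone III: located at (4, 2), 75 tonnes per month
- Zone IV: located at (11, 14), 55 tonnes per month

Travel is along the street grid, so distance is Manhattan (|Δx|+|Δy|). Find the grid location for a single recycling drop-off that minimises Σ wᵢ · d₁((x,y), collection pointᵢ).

Manhattan distance separates: Σwᵢ(|x−xᵢ|+|y−yᵢ|) = Σwᵢ|x−xᵢ| + Σwᵢ|y−yᵢ|, so x and y are optimised independently as 1-D weighted medians.
Total weight W = 270; half = 135.
x-coordinate, sorted with cumulative weight:
  x=4 (Zone II, w=120) cum 120
  x=4 (Zone III, w=75) cum 195  ← median
  x=7 (Zone I, w=20) cum 215
  x=11 (Zone IV, w=55) cum 270
⇒ x* = 4
y-coordinate, sorted with cumulative weight:
  y=2 (Zone III, w=75) cum 75
  y=7 (Zone II, w=120) cum 195  ← median
  y=13 (Zone I, w=20) cum 215
  y=14 (Zone IV, w=55) cum 270
⇒ y* = 7

(4, 7)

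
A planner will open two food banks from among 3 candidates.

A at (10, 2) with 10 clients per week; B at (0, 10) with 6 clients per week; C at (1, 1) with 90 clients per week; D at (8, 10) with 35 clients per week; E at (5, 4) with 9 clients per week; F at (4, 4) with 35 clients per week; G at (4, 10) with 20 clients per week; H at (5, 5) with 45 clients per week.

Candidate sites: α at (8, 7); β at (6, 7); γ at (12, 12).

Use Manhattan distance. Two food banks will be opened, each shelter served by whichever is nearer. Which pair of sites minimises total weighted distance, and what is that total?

Evaluate every pair (each demand assigned to the nearer of the two):
  {α, β}: total = 1665
  {β, γ}: total = 1755
  {α, γ}: total = 2075
Best pair: {α, β} with total 1665.

{α, β}, total 1665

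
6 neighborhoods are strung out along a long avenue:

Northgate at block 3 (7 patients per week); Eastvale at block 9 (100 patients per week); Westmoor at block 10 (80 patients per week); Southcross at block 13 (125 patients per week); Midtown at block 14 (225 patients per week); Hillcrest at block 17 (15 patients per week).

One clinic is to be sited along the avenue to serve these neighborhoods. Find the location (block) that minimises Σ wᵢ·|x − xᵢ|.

x = 13

For a sum of weighted absolute distances on a line, the optimum is the weighted median (not the mean). Total weight W = 552; half-weight = 276.
Sort by position and accumulate weight:
  block 3 (Northgate, w=7) → cum 7
  block 9 (Eastvale, w=100) → cum 107
  block 10 (Westmoor, w=80) → cum 187
  block 13 (Southcross, w=125) → cum 312  ≥ 276 → median here
  block 14 (Midtown, w=225) → cum 537
  block 17 (Hillcrest, w=15) → cum 552
Optimal location: block 13.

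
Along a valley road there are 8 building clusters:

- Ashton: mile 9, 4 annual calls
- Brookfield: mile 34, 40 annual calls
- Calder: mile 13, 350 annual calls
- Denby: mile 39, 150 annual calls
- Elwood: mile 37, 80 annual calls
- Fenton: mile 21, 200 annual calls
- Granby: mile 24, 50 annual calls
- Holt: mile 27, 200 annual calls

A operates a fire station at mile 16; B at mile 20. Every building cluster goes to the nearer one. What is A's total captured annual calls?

The indifferent point is the midpoint (16+20)/2 = 18; building clusters left of it (closer to A at 16) go to A, those right go to B.
  Ashton at 9 (w=4) → A
  Calder at 13 (w=350) → A
  Fenton at 21 (w=200) → B
  Granby at 24 (w=50) → B
  Holt at 27 (w=200) → B
  Brookfield at 34 (w=40) → B
  Elwood at 37 (w=80) → B
  Denby at 39 (w=150) → B
A captures 354; B captures 720.

354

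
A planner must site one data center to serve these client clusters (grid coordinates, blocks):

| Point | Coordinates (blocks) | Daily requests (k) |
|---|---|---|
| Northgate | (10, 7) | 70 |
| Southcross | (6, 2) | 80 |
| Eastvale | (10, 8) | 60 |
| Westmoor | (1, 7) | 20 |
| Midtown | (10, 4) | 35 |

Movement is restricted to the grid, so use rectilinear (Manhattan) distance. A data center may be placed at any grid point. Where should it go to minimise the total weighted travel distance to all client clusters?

Manhattan distance separates: Σwᵢ(|x−xᵢ|+|y−yᵢ|) = Σwᵢ|x−xᵢ| + Σwᵢ|y−yᵢ|, so x and y are optimised independently as 1-D weighted medians.
Total weight W = 265; half = 132.5.
x-coordinate, sorted with cumulative weight:
  x=1 (Westmoor, w=20) cum 20
  x=6 (Southcross, w=80) cum 100
  x=10 (Northgate, w=70) cum 170  ← median
  x=10 (Eastvale, w=60) cum 230
  x=10 (Midtown, w=35) cum 265
⇒ x* = 10
y-coordinate, sorted with cumulative weight:
  y=2 (Southcross, w=80) cum 80
  y=4 (Midtown, w=35) cum 115
  y=7 (Northgate, w=70) cum 185  ← median
  y=7 (Westmoor, w=20) cum 205
  y=8 (Eastvale, w=60) cum 265
⇒ y* = 7

(10, 7)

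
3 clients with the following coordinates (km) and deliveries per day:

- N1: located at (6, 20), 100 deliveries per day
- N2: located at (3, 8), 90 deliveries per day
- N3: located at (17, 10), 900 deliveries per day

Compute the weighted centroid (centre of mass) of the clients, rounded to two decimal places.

(14.83, 10.75)

The minimiser of Σwᵢ‖p−pᵢ‖² is the weighted centroid p* = (Σwᵢpᵢ)/(Σwᵢ).
Σwᵢ = 1090.
Σwᵢxᵢ = 100·6 + 90·3 + 900·17 = 16170.
Σwᵢyᵢ = 100·20 + 90·8 + 900·10 = 11720.
x* = 16170/1090 = 14.83, y* = 11720/1090 = 10.75.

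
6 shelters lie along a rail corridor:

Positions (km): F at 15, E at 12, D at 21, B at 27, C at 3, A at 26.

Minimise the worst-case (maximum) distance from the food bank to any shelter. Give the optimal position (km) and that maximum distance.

location 15, max distance 12

The 1-center on a line is the midpoint of the two extreme points: leftmost at 3, rightmost at 27.
Optimal location = (3 + 27)/2 = 15; maximum distance = (27 − 3)/2 = 12.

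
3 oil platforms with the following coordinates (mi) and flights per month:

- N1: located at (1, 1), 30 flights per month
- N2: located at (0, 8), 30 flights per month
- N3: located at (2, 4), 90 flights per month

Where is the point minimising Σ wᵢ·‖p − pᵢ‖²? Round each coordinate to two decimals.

The minimiser of Σwᵢ‖p−pᵢ‖² is the weighted centroid p* = (Σwᵢpᵢ)/(Σwᵢ).
Σwᵢ = 150.
Σwᵢxᵢ = 30·1 + 30·0 + 90·2 = 210.
Σwᵢyᵢ = 30·1 + 30·8 + 90·4 = 630.
x* = 210/150 = 1.40, y* = 630/150 = 4.20.

(1.40, 4.20)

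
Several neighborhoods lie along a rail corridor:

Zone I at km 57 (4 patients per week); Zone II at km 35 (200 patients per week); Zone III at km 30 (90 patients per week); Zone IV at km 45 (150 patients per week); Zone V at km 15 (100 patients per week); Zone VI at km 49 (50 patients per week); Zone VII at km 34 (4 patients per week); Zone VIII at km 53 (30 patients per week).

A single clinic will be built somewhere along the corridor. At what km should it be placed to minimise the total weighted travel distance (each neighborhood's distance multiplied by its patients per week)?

x = 35

For a sum of weighted absolute distances on a line, the optimum is the weighted median (not the mean). Total weight W = 628; half-weight = 314.
Sort by position and accumulate weight:
  km 15 (Zone V, w=100) → cum 100
  km 30 (Zone III, w=90) → cum 190
  km 34 (Zone VII, w=4) → cum 194
  km 35 (Zone II, w=200) → cum 394  ≥ 314 → median here
  km 45 (Zone IV, w=150) → cum 544
  km 49 (Zone VI, w=50) → cum 594
  km 53 (Zone VIII, w=30) → cum 624
  km 57 (Zone I, w=4) → cum 628
Optimal location: km 35.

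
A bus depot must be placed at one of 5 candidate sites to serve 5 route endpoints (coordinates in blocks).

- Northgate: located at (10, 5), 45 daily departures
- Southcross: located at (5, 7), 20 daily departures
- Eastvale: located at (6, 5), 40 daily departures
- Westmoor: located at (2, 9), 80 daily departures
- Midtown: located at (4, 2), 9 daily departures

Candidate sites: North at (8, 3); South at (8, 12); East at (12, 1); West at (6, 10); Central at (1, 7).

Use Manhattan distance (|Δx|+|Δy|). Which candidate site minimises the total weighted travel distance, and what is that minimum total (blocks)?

Total weighted distance at each candidate:
  North (8, 3): total = 1485
  South (8, 12): total = 1771
  East (12, 1): total = 2451
  West (6, 10): total = 1175
  Central (1, 7): total = 1167
Minimum is at Central with total 1167 blocks.

Central, total 1167 blocks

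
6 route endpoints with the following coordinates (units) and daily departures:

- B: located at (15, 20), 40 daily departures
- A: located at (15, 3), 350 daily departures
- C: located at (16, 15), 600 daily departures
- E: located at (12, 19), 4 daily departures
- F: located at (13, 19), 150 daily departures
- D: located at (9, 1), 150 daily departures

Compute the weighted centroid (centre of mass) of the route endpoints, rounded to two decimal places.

(14.53, 10.76)

The minimiser of Σwᵢ‖p−pᵢ‖² is the weighted centroid p* = (Σwᵢpᵢ)/(Σwᵢ).
Σwᵢ = 1294.
Σwᵢxᵢ = 40·15 + 350·15 + 600·16 + 4·12 + 150·13 + 150·9 = 18798.
Σwᵢyᵢ = 40·20 + 350·3 + 600·15 + 4·19 + 150·19 + 150·1 = 13926.
x* = 18798/1294 = 14.53, y* = 13926/1294 = 10.76.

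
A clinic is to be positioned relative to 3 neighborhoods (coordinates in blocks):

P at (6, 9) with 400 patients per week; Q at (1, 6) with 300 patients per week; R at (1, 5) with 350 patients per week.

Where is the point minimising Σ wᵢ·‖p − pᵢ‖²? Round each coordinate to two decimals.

(2.90, 6.81)

The minimiser of Σwᵢ‖p−pᵢ‖² is the weighted centroid p* = (Σwᵢpᵢ)/(Σwᵢ).
Σwᵢ = 1050.
Σwᵢxᵢ = 400·6 + 300·1 + 350·1 = 3050.
Σwᵢyᵢ = 400·9 + 300·6 + 350·5 = 7150.
x* = 3050/1050 = 2.90, y* = 7150/1050 = 6.81.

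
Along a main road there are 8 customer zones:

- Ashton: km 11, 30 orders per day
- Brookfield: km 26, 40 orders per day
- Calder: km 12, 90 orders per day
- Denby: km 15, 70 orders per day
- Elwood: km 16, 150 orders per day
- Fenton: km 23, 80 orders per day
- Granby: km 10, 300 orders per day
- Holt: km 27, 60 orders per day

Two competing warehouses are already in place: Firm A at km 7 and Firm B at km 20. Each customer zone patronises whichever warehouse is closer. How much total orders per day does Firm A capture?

The indifferent point is the midpoint (7+20)/2 = 13.5; customer zones left of it (closer to Firm A at 7) go to Firm A, those right go to Firm B.
  Granby at 10 (w=300) → Firm A
  Ashton at 11 (w=30) → Firm A
  Calder at 12 (w=90) → Firm A
  Denby at 15 (w=70) → Firm B
  Elwood at 16 (w=150) → Firm B
  Fenton at 23 (w=80) → Firm B
  Brookfield at 26 (w=40) → Firm B
  Holt at 27 (w=60) → Firm B
Firm A captures 420; Firm B captures 400.

420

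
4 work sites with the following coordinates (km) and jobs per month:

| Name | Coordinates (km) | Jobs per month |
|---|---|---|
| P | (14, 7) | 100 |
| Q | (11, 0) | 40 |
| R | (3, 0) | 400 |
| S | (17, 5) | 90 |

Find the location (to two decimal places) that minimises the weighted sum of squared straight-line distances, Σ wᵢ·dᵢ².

(7.25, 1.83)

The minimiser of Σwᵢ‖p−pᵢ‖² is the weighted centroid p* = (Σwᵢpᵢ)/(Σwᵢ).
Σwᵢ = 630.
Σwᵢxᵢ = 100·14 + 40·11 + 400·3 + 90·17 = 4570.
Σwᵢyᵢ = 100·7 + 40·0 + 400·0 + 90·5 = 1150.
x* = 4570/630 = 7.25, y* = 1150/630 = 1.83.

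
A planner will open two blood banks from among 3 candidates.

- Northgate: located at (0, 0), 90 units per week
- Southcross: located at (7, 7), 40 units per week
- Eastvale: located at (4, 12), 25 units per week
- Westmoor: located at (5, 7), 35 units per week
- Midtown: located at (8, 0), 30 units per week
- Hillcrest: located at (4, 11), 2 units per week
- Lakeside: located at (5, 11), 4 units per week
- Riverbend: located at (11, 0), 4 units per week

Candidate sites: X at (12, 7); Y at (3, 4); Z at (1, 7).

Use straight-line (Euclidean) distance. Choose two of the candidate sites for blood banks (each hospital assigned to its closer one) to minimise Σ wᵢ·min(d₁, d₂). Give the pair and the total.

{Y, Z}, total 1182.5

Evaluate every pair (each demand assigned to the nearer of the two):
  {Y, Z}: total = 1182.5
  {X, Y}: total = 1241.4
  {X, Z}: total = 1424.9
Best pair: {Y, Z} with total 1182.5.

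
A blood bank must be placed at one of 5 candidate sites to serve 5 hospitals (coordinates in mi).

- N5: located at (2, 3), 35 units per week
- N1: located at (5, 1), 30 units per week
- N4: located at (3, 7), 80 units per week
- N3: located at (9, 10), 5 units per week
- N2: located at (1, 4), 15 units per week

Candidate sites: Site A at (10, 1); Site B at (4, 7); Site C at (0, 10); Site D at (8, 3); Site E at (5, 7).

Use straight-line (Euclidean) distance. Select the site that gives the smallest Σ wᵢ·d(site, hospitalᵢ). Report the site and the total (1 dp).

Total weighted distance at each candidate:
  Site A (10, 1): total = 1363.8
  Site B (4, 7): total = 511.8
  Site C (0, 10): total = 1039.3
  Site D (8, 3): total = 971.8
  Site E (5, 7): total = 615.0
Minimum is at Site B with total 511.8 mi.

Site B, total 511.8 mi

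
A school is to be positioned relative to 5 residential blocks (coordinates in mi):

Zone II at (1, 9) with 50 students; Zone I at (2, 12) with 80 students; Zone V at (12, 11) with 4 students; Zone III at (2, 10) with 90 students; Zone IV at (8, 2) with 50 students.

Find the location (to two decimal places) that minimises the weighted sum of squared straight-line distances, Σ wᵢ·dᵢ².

(3.06, 8.96)

The minimiser of Σwᵢ‖p−pᵢ‖² is the weighted centroid p* = (Σwᵢpᵢ)/(Σwᵢ).
Σwᵢ = 274.
Σwᵢxᵢ = 50·1 + 80·2 + 4·12 + 90·2 + 50·8 = 838.
Σwᵢyᵢ = 50·9 + 80·12 + 4·11 + 90·10 + 50·2 = 2454.
x* = 838/274 = 3.06, y* = 2454/274 = 8.96.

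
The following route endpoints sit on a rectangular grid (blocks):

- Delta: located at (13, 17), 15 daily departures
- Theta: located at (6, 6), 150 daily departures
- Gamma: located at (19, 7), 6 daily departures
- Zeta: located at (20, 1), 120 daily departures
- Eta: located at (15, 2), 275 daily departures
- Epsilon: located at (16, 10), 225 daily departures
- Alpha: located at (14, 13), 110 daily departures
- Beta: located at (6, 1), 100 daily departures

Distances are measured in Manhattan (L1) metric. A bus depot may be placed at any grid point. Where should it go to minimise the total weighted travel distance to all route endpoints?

(15, 6)

Manhattan distance separates: Σwᵢ(|x−xᵢ|+|y−yᵢ|) = Σwᵢ|x−xᵢ| + Σwᵢ|y−yᵢ|, so x and y are optimised independently as 1-D weighted medians.
Total weight W = 1001; half = 500.5.
x-coordinate, sorted with cumulative weight:
  x=6 (Theta, w=150) cum 150
  x=6 (Beta, w=100) cum 250
  x=13 (Delta, w=15) cum 265
  x=14 (Alpha, w=110) cum 375
  x=15 (Eta, w=275) cum 650  ← median
  x=16 (Epsilon, w=225) cum 875
  x=19 (Gamma, w=6) cum 881
  x=20 (Zeta, w=120) cum 1001
⇒ x* = 15
y-coordinate, sorted with cumulative weight:
  y=1 (Zeta, w=120) cum 120
  y=1 (Beta, w=100) cum 220
  y=2 (Eta, w=275) cum 495
  y=6 (Theta, w=150) cum 645  ← median
  y=7 (Gamma, w=6) cum 651
  y=10 (Epsilon, w=225) cum 876
  y=13 (Alpha, w=110) cum 986
  y=17 (Delta, w=15) cum 1001
⇒ y* = 6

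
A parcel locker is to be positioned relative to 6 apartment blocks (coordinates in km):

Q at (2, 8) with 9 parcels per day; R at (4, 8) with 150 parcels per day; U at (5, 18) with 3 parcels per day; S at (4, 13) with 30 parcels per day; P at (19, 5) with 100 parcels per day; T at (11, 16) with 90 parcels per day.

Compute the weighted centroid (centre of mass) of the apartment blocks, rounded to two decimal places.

(9.54, 9.57)

The minimiser of Σwᵢ‖p−pᵢ‖² is the weighted centroid p* = (Σwᵢpᵢ)/(Σwᵢ).
Σwᵢ = 382.
Σwᵢxᵢ = 9·2 + 150·4 + 3·5 + 30·4 + 100·19 + 90·11 = 3643.
Σwᵢyᵢ = 9·8 + 150·8 + 3·18 + 30·13 + 100·5 + 90·16 = 3656.
x* = 3643/382 = 9.54, y* = 3656/382 = 9.57.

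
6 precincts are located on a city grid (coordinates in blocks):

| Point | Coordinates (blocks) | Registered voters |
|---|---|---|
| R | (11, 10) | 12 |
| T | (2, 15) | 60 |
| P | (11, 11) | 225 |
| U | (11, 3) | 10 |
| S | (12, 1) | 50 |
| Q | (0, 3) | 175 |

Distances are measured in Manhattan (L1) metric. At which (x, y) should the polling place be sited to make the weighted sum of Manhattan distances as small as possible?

(11, 11)

Manhattan distance separates: Σwᵢ(|x−xᵢ|+|y−yᵢ|) = Σwᵢ|x−xᵢ| + Σwᵢ|y−yᵢ|, so x and y are optimised independently as 1-D weighted medians.
Total weight W = 532; half = 266.
x-coordinate, sorted with cumulative weight:
  x=0 (Q, w=175) cum 175
  x=2 (T, w=60) cum 235
  x=11 (R, w=12) cum 247
  x=11 (P, w=225) cum 472  ← median
  x=11 (U, w=10) cum 482
  x=12 (S, w=50) cum 532
⇒ x* = 11
y-coordinate, sorted with cumulative weight:
  y=1 (S, w=50) cum 50
  y=3 (U, w=10) cum 60
  y=3 (Q, w=175) cum 235
  y=10 (R, w=12) cum 247
  y=11 (P, w=225) cum 472  ← median
  y=15 (T, w=60) cum 532
⇒ y* = 11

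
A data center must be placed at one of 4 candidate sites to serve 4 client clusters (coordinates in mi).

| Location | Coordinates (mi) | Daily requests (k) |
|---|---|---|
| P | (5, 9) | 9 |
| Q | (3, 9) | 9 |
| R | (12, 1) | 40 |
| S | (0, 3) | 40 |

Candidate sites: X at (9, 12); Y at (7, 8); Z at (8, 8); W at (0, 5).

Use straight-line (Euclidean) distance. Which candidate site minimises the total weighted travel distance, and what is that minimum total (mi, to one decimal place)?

Total weighted distance at each candidate:
  X (9, 12): total = 1070.6
  Y (7, 8): total = 745.4
  Z (8, 8): total = 774.2
  W (0, 5): total = 688.6
Minimum is at W with total 688.6 mi.

W, total 688.6 mi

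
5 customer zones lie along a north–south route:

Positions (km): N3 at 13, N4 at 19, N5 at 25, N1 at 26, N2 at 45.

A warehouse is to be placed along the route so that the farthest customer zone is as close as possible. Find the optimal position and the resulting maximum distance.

location 29, max distance 16

The 1-center on a line is the midpoint of the two extreme points: leftmost at 13, rightmost at 45.
Optimal location = (13 + 45)/2 = 29; maximum distance = (45 − 13)/2 = 16.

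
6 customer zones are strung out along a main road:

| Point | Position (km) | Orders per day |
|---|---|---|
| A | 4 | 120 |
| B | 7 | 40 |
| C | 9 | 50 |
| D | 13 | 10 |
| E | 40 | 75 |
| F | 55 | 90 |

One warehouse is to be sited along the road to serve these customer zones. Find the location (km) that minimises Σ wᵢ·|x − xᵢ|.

For a sum of weighted absolute distances on a line, the optimum is the weighted median (not the mean). Total weight W = 385; half-weight = 192.5.
Sort by position and accumulate weight:
  km 4 (A, w=120) → cum 120
  km 7 (B, w=40) → cum 160
  km 9 (C, w=50) → cum 210  ≥ 192.5 → median here
  km 13 (D, w=10) → cum 220
  km 40 (E, w=75) → cum 295
  km 55 (F, w=90) → cum 385
Optimal location: km 9.

x = 9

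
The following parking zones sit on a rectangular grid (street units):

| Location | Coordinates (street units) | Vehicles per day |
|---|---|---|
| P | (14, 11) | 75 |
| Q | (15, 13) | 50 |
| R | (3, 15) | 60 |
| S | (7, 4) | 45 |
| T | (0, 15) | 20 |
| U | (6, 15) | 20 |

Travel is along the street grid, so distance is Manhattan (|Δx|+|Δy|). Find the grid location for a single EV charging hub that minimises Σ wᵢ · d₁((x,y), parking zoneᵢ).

Manhattan distance separates: Σwᵢ(|x−xᵢ|+|y−yᵢ|) = Σwᵢ|x−xᵢ| + Σwᵢ|y−yᵢ|, so x and y are optimised independently as 1-D weighted medians.
Total weight W = 270; half = 135.
x-coordinate, sorted with cumulative weight:
  x=0 (T, w=20) cum 20
  x=3 (R, w=60) cum 80
  x=6 (U, w=20) cum 100
  x=7 (S, w=45) cum 145  ← median
  x=14 (P, w=75) cum 220
  x=15 (Q, w=50) cum 270
⇒ x* = 7
y-coordinate, sorted with cumulative weight:
  y=4 (S, w=45) cum 45
  y=11 (P, w=75) cum 120
  y=13 (Q, w=50) cum 170  ← median
  y=15 (R, w=60) cum 230
  y=15 (T, w=20) cum 250
  y=15 (U, w=20) cum 270
⇒ y* = 13

(7, 13)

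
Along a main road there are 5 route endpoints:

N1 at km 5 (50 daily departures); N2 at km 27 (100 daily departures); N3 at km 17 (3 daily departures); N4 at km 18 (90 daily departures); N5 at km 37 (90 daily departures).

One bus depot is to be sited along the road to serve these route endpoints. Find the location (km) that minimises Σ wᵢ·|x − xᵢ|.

For a sum of weighted absolute distances on a line, the optimum is the weighted median (not the mean). Total weight W = 333; half-weight = 166.5.
Sort by position and accumulate weight:
  km 5 (N1, w=50) → cum 50
  km 17 (N3, w=3) → cum 53
  km 18 (N4, w=90) → cum 143
  km 27 (N2, w=100) → cum 243  ≥ 166.5 → median here
  km 37 (N5, w=90) → cum 333
Optimal location: km 27.

x = 27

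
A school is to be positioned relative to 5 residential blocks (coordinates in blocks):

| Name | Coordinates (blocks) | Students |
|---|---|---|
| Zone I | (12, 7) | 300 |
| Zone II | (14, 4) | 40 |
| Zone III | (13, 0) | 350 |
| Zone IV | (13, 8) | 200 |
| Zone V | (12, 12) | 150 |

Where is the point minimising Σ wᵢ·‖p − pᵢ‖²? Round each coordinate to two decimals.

The minimiser of Σwᵢ‖p−pᵢ‖² is the weighted centroid p* = (Σwᵢpᵢ)/(Σwᵢ).
Σwᵢ = 1040.
Σwᵢxᵢ = 300·12 + 40·14 + 350·13 + 200·13 + 150·12 = 13110.
Σwᵢyᵢ = 300·7 + 40·4 + 350·0 + 200·8 + 150·12 = 5660.
x* = 13110/1040 = 12.61, y* = 5660/1040 = 5.44.

(12.61, 5.44)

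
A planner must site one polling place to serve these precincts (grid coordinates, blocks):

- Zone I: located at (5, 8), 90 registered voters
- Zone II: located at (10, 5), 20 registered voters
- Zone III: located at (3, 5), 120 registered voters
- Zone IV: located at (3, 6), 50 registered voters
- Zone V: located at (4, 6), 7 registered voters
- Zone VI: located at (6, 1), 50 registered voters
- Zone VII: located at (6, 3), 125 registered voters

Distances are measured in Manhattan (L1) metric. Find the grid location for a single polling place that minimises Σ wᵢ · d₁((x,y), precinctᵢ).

Manhattan distance separates: Σwᵢ(|x−xᵢ|+|y−yᵢ|) = Σwᵢ|x−xᵢ| + Σwᵢ|y−yᵢ|, so x and y are optimised independently as 1-D weighted medians.
Total weight W = 462; half = 231.
x-coordinate, sorted with cumulative weight:
  x=3 (Zone III, w=120) cum 120
  x=3 (Zone IV, w=50) cum 170
  x=4 (Zone V, w=7) cum 177
  x=5 (Zone I, w=90) cum 267  ← median
  x=6 (Zone VI, w=50) cum 317
  x=6 (Zone VII, w=125) cum 442
  x=10 (Zone II, w=20) cum 462
⇒ x* = 5
y-coordinate, sorted with cumulative weight:
  y=1 (Zone VI, w=50) cum 50
  y=3 (Zone VII, w=125) cum 175
  y=5 (Zone II, w=20) cum 195
  y=5 (Zone III, w=120) cum 315  ← median
  y=6 (Zone IV, w=50) cum 365
  y=6 (Zone V, w=7) cum 372
  y=8 (Zone I, w=90) cum 462
⇒ y* = 5

(5, 5)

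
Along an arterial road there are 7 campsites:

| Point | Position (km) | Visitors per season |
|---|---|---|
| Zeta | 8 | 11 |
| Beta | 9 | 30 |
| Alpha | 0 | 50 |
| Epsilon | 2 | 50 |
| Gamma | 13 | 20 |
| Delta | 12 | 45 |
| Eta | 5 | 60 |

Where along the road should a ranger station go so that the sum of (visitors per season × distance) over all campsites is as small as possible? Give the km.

For a sum of weighted absolute distances on a line, the optimum is the weighted median (not the mean). Total weight W = 266; half-weight = 133.
Sort by position and accumulate weight:
  km 0 (Alpha, w=50) → cum 50
  km 2 (Epsilon, w=50) → cum 100
  km 5 (Eta, w=60) → cum 160  ≥ 133 → median here
  km 8 (Zeta, w=11) → cum 171
  km 9 (Beta, w=30) → cum 201
  km 12 (Delta, w=45) → cum 246
  km 13 (Gamma, w=20) → cum 266
Optimal location: km 5.

x = 5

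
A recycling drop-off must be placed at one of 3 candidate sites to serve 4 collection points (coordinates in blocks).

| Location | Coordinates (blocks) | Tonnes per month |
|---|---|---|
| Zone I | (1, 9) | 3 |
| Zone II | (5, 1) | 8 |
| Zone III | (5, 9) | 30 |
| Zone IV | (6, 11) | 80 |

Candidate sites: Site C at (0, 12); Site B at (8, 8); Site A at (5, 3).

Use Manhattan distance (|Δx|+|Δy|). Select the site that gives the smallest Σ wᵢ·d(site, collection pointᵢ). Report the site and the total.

Site B, total 624 blocks

Total weighted distance at each candidate:
  Site C (0, 12): total = 940
  Site B (8, 8): total = 624
  Site A (5, 3): total = 946
Minimum is at Site B with total 624 blocks.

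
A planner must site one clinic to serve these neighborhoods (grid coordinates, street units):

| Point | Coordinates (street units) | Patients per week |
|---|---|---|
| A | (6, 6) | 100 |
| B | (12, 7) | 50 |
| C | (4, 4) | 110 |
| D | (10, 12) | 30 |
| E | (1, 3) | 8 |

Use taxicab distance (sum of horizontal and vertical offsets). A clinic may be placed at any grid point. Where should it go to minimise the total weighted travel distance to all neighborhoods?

(6, 6)

Manhattan distance separates: Σwᵢ(|x−xᵢ|+|y−yᵢ|) = Σwᵢ|x−xᵢ| + Σwᵢ|y−yᵢ|, so x and y are optimised independently as 1-D weighted medians.
Total weight W = 298; half = 149.
x-coordinate, sorted with cumulative weight:
  x=1 (E, w=8) cum 8
  x=4 (C, w=110) cum 118
  x=6 (A, w=100) cum 218  ← median
  x=10 (D, w=30) cum 248
  x=12 (B, w=50) cum 298
⇒ x* = 6
y-coordinate, sorted with cumulative weight:
  y=3 (E, w=8) cum 8
  y=4 (C, w=110) cum 118
  y=6 (A, w=100) cum 218  ← median
  y=7 (B, w=50) cum 268
  y=12 (D, w=30) cum 298
⇒ y* = 6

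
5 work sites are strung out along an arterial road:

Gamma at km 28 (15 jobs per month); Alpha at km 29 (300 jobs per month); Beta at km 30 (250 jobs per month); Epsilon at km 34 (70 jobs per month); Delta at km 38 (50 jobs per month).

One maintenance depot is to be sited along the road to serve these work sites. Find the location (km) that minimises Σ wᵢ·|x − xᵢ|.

x = 30

For a sum of weighted absolute distances on a line, the optimum is the weighted median (not the mean). Total weight W = 685; half-weight = 342.5.
Sort by position and accumulate weight:
  km 28 (Gamma, w=15) → cum 15
  km 29 (Alpha, w=300) → cum 315
  km 30 (Beta, w=250) → cum 565  ≥ 342.5 → median here
  km 34 (Epsilon, w=70) → cum 635
  km 38 (Delta, w=50) → cum 685
Optimal location: km 30.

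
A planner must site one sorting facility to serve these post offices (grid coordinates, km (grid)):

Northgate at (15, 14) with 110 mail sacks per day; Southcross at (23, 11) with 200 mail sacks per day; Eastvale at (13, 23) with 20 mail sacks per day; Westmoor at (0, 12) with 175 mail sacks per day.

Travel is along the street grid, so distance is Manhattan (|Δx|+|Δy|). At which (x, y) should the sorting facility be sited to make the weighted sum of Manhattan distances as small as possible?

(15, 12)

Manhattan distance separates: Σwᵢ(|x−xᵢ|+|y−yᵢ|) = Σwᵢ|x−xᵢ| + Σwᵢ|y−yᵢ|, so x and y are optimised independently as 1-D weighted medians.
Total weight W = 505; half = 252.5.
x-coordinate, sorted with cumulative weight:
  x=0 (Westmoor, w=175) cum 175
  x=13 (Eastvale, w=20) cum 195
  x=15 (Northgate, w=110) cum 305  ← median
  x=23 (Southcross, w=200) cum 505
⇒ x* = 15
y-coordinate, sorted with cumulative weight:
  y=11 (Southcross, w=200) cum 200
  y=12 (Westmoor, w=175) cum 375  ← median
  y=14 (Northgate, w=110) cum 485
  y=23 (Eastvale, w=20) cum 505
⇒ y* = 12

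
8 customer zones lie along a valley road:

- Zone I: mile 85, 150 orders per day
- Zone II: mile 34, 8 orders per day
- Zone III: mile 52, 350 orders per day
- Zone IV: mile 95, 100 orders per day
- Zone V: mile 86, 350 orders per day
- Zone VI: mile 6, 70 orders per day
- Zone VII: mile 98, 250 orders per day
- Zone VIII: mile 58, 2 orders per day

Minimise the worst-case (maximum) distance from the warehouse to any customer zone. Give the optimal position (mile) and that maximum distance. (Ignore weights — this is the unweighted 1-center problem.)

The 1-center on a line is the midpoint of the two extreme points: leftmost at 6, rightmost at 98.
Optimal location = (6 + 98)/2 = 52; maximum distance = (98 − 6)/2 = 46.

location 52, max distance 46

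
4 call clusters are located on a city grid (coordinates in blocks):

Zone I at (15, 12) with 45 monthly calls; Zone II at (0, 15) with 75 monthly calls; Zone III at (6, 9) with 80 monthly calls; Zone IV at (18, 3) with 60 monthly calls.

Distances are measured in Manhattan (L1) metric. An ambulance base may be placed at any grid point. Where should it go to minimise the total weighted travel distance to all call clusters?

Manhattan distance separates: Σwᵢ(|x−xᵢ|+|y−yᵢ|) = Σwᵢ|x−xᵢ| + Σwᵢ|y−yᵢ|, so x and y are optimised independently as 1-D weighted medians.
Total weight W = 260; half = 130.
x-coordinate, sorted with cumulative weight:
  x=0 (Zone II, w=75) cum 75
  x=6 (Zone III, w=80) cum 155  ← median
  x=15 (Zone I, w=45) cum 200
  x=18 (Zone IV, w=60) cum 260
⇒ x* = 6
y-coordinate, sorted with cumulative weight:
  y=3 (Zone IV, w=60) cum 60
  y=9 (Zone III, w=80) cum 140  ← median
  y=12 (Zone I, w=45) cum 185
  y=15 (Zone II, w=75) cum 260
⇒ y* = 9

(6, 9)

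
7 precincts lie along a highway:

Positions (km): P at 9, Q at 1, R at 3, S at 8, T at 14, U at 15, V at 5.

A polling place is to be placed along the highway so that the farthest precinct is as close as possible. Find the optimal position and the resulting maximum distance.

The 1-center on a line is the midpoint of the two extreme points: leftmost at 1, rightmost at 15.
Optimal location = (1 + 15)/2 = 8; maximum distance = (15 − 1)/2 = 7.

location 8, max distance 7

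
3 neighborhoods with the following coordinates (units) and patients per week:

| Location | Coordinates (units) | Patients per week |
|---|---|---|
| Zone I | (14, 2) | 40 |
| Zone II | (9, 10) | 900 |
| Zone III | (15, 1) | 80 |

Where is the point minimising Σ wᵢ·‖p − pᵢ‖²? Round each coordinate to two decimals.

The minimiser of Σwᵢ‖p−pᵢ‖² is the weighted centroid p* = (Σwᵢpᵢ)/(Σwᵢ).
Σwᵢ = 1020.
Σwᵢxᵢ = 40·14 + 900·9 + 80·15 = 9860.
Σwᵢyᵢ = 40·2 + 900·10 + 80·1 = 9160.
x* = 9860/1020 = 9.67, y* = 9160/1020 = 8.98.

(9.67, 8.98)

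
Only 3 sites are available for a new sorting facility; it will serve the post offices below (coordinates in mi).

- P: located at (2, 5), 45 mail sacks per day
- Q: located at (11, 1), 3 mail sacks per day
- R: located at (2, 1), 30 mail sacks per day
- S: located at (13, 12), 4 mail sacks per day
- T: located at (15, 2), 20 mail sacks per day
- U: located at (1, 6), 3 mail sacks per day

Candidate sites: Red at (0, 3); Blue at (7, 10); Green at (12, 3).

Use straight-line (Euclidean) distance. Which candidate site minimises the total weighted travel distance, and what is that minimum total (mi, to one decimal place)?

Red, total 619.1 mi

Total weighted distance at each candidate:
  Red (0, 3): total = 619.1
  Blue (7, 10): total = 929.8
  Green (12, 3): total = 905.2
Minimum is at Red with total 619.1 mi.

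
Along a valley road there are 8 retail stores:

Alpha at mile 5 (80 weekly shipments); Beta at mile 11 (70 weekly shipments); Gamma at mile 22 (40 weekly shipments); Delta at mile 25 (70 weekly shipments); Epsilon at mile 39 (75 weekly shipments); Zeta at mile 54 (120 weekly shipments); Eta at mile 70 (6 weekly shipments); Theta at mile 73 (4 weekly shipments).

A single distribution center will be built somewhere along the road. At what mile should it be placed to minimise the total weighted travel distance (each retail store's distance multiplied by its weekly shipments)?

For a sum of weighted absolute distances on a line, the optimum is the weighted median (not the mean). Total weight W = 465; half-weight = 232.5.
Sort by position and accumulate weight:
  mile 5 (Alpha, w=80) → cum 80
  mile 11 (Beta, w=70) → cum 150
  mile 22 (Gamma, w=40) → cum 190
  mile 25 (Delta, w=70) → cum 260  ≥ 232.5 → median here
  mile 39 (Epsilon, w=75) → cum 335
  mile 54 (Zeta, w=120) → cum 455
  mile 70 (Eta, w=6) → cum 461
  mile 73 (Theta, w=4) → cum 465
Optimal location: mile 25.

x = 25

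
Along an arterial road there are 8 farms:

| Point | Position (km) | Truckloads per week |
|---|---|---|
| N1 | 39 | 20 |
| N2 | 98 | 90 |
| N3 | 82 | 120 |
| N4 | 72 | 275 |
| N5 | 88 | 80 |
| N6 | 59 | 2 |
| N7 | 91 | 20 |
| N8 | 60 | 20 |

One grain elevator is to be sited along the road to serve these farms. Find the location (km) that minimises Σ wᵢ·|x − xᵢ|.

For a sum of weighted absolute distances on a line, the optimum is the weighted median (not the mean). Total weight W = 627; half-weight = 313.5.
Sort by position and accumulate weight:
  km 39 (N1, w=20) → cum 20
  km 59 (N6, w=2) → cum 22
  km 60 (N8, w=20) → cum 42
  km 72 (N4, w=275) → cum 317  ≥ 313.5 → median here
  km 82 (N3, w=120) → cum 437
  km 88 (N5, w=80) → cum 517
  km 91 (N7, w=20) → cum 537
  km 98 (N2, w=90) → cum 627
Optimal location: km 72.

x = 72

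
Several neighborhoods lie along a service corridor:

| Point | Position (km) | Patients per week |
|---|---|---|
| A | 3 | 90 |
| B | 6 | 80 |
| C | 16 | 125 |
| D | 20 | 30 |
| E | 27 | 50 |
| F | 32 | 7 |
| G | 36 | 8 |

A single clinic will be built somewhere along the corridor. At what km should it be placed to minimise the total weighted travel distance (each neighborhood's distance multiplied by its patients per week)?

For a sum of weighted absolute distances on a line, the optimum is the weighted median (not the mean). Total weight W = 390; half-weight = 195.
Sort by position and accumulate weight:
  km 3 (A, w=90) → cum 90
  km 6 (B, w=80) → cum 170
  km 16 (C, w=125) → cum 295  ≥ 195 → median here
  km 20 (D, w=30) → cum 325
  km 27 (E, w=50) → cum 375
  km 32 (F, w=7) → cum 382
  km 36 (G, w=8) → cum 390
Optimal location: km 16.

x = 16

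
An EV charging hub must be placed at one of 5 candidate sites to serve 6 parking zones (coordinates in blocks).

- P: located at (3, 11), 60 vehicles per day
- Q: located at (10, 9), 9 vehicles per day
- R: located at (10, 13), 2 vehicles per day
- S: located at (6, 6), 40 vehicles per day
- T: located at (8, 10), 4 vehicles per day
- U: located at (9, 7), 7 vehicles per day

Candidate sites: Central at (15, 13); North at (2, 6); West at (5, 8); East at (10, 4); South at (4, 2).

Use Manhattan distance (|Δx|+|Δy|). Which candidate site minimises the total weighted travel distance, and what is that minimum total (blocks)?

Total weighted distance at each candidate:
  Central (15, 13): total = 1695
  North (2, 6): total = 745
  West (5, 8): total = 549
  East (10, 4): total = 1203
  South (4, 2): total = 1109
Minimum is at West with total 549 blocks.

West, total 549 blocks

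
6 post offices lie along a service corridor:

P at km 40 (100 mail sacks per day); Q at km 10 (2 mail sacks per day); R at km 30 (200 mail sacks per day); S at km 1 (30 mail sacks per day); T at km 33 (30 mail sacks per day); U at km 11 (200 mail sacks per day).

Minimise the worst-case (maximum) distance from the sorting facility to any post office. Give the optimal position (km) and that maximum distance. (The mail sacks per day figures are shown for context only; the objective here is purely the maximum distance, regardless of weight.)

location 20.5, max distance 19.5

The 1-center on a line is the midpoint of the two extreme points: leftmost at 1, rightmost at 40.
Optimal location = (1 + 40)/2 = 20.5; maximum distance = (40 − 1)/2 = 19.5.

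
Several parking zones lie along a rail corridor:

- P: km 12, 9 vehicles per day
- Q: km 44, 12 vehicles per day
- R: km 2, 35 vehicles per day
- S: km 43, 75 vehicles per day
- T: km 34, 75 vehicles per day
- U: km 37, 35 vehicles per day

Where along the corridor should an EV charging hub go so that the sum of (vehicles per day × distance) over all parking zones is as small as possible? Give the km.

For a sum of weighted absolute distances on a line, the optimum is the weighted median (not the mean). Total weight W = 241; half-weight = 120.5.
Sort by position and accumulate weight:
  km 2 (R, w=35) → cum 35
  km 12 (P, w=9) → cum 44
  km 34 (T, w=75) → cum 119
  km 37 (U, w=35) → cum 154  ≥ 120.5 → median here
  km 43 (S, w=75) → cum 229
  km 44 (Q, w=12) → cum 241
Optimal location: km 37.

x = 37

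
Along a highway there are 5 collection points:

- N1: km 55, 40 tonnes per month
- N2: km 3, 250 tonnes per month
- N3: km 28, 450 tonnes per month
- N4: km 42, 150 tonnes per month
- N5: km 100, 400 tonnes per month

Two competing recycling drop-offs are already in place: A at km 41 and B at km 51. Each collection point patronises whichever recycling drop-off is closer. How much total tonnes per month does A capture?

The indifferent point is the midpoint (41+51)/2 = 46; collection points left of it (closer to A at 41) go to A, those right go to B.
  N2 at 3 (w=250) → A
  N3 at 28 (w=450) → A
  N4 at 42 (w=150) → A
  N1 at 55 (w=40) → B
  N5 at 100 (w=400) → B
A captures 850; B captures 440.

850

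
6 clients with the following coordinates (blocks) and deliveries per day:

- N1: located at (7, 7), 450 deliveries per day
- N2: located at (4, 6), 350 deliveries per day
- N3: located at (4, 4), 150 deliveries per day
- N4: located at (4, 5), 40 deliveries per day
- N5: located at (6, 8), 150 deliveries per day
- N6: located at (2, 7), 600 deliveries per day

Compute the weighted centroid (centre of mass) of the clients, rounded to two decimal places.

The minimiser of Σwᵢ‖p−pᵢ‖² is the weighted centroid p* = (Σwᵢpᵢ)/(Σwᵢ).
Σwᵢ = 1740.
Σwᵢxᵢ = 450·7 + 350·4 + 150·4 + 40·4 + 150·6 + 600·2 = 7410.
Σwᵢyᵢ = 450·7 + 350·6 + 150·4 + 40·5 + 150·8 + 600·7 = 11450.
x* = 7410/1740 = 4.26, y* = 11450/1740 = 6.58.

(4.26, 6.58)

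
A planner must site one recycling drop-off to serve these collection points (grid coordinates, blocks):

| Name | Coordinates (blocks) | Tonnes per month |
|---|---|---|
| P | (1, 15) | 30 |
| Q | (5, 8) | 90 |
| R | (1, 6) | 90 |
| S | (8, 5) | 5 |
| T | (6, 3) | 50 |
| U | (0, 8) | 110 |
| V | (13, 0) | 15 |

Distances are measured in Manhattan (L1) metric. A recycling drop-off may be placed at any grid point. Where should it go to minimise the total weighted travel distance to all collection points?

Manhattan distance separates: Σwᵢ(|x−xᵢ|+|y−yᵢ|) = Σwᵢ|x−xᵢ| + Σwᵢ|y−yᵢ|, so x and y are optimised independently as 1-D weighted medians.
Total weight W = 390; half = 195.
x-coordinate, sorted with cumulative weight:
  x=0 (U, w=110) cum 110
  x=1 (P, w=30) cum 140
  x=1 (R, w=90) cum 230  ← median
  x=5 (Q, w=90) cum 320
  x=6 (T, w=50) cum 370
  x=8 (S, w=5) cum 375
  x=13 (V, w=15) cum 390
⇒ x* = 1
y-coordinate, sorted with cumulative weight:
  y=0 (V, w=15) cum 15
  y=3 (T, w=50) cum 65
  y=5 (S, w=5) cum 70
  y=6 (R, w=90) cum 160
  y=8 (Q, w=90) cum 250  ← median
  y=8 (U, w=110) cum 360
  y=15 (P, w=30) cum 390
⇒ y* = 8

(1, 8)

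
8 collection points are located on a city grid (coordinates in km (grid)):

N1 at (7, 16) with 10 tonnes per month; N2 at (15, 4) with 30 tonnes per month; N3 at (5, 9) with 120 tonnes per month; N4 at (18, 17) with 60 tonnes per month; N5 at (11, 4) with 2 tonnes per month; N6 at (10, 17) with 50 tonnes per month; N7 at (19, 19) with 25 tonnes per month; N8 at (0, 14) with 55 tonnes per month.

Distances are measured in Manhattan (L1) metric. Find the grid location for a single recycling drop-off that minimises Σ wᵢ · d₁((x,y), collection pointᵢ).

Manhattan distance separates: Σwᵢ(|x−xᵢ|+|y−yᵢ|) = Σwᵢ|x−xᵢ| + Σwᵢ|y−yᵢ|, so x and y are optimised independently as 1-D weighted medians.
Total weight W = 352; half = 176.
x-coordinate, sorted with cumulative weight:
  x=0 (N8, w=55) cum 55
  x=5 (N3, w=120) cum 175
  x=7 (N1, w=10) cum 185  ← median
  x=10 (N6, w=50) cum 235
  x=11 (N5, w=2) cum 237
  x=15 (N2, w=30) cum 267
  x=18 (N4, w=60) cum 327
  x=19 (N7, w=25) cum 352
⇒ x* = 7
y-coordinate, sorted with cumulative weight:
  y=4 (N2, w=30) cum 30
  y=4 (N5, w=2) cum 32
  y=9 (N3, w=120) cum 152
  y=14 (N8, w=55) cum 207  ← median
  y=16 (N1, w=10) cum 217
  y=17 (N4, w=60) cum 277
  y=17 (N6, w=50) cum 327
  y=19 (N7, w=25) cum 352
⇒ y* = 14

(7, 14)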